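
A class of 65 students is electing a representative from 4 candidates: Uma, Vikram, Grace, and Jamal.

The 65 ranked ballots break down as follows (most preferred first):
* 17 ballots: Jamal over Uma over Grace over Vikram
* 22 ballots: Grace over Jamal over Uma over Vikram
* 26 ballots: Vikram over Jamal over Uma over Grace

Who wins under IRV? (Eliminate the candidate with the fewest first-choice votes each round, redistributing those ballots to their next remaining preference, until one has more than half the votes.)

Grace

Round 1: Uma 0, Vikram 26, Grace 22, Jamal 17. Uma eliminated.
Round 2: Vikram 26, Grace 22, Jamal 17. Jamal eliminated.
Round 3: Vikram 26, Grace 39. Grace has a majority (≥33).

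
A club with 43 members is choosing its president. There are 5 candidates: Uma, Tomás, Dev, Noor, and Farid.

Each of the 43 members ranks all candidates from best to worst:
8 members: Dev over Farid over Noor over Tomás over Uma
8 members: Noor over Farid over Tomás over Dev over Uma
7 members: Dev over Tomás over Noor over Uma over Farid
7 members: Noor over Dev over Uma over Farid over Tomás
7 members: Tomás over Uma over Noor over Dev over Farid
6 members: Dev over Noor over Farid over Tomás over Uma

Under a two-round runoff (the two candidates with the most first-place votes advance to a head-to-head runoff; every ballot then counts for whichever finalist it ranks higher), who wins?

Noor

Round 1 first-place votes: Uma 0, Tomás 7, Dev 21, Noor 15, Farid 0. Dev and Noor advance.
Runoff: Dev is ranked above Noor on 21 ballots, Noor above Dev on 22.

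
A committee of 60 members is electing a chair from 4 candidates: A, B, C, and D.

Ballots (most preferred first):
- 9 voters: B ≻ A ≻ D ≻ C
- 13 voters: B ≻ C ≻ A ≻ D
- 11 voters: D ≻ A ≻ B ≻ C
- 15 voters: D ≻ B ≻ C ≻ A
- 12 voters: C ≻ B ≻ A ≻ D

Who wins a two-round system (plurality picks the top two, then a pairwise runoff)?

B

Round 1 first-place votes: A 0, B 22, C 12, D 26. D and B advance.
Runoff: D is ranked above B on 26 ballots, B above D on 34.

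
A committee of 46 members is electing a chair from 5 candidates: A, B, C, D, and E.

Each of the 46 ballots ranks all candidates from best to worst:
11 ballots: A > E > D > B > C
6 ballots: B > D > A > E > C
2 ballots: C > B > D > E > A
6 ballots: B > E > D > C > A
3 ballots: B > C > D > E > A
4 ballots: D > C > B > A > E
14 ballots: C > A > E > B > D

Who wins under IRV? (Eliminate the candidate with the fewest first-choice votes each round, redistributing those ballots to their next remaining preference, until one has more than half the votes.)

Round 1: A 11, B 15, C 16, D 4, E 0. E eliminated.
Round 2: A 11, B 15, C 16, D 4. D eliminated.
Round 3: A 11, B 15, C 20. A eliminated.
Round 4: B 26, C 20. B has a majority (≥24).

B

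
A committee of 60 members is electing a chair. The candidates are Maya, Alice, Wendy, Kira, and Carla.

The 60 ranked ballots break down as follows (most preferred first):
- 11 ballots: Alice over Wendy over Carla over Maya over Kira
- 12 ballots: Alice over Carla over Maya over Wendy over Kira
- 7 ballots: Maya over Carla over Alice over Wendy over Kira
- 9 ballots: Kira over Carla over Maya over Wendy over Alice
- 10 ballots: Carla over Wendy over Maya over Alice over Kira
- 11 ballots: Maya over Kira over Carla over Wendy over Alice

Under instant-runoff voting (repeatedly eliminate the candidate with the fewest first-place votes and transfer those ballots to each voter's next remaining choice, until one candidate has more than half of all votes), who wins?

Carla

Round 1: Maya 18, Alice 23, Wendy 0, Kira 9, Carla 10. Wendy eliminated.
Round 2: Maya 18, Alice 23, Kira 9, Carla 10. Kira eliminated.
Round 3: Maya 18, Alice 23, Carla 19. Maya eliminated.
Round 4: Alice 23, Carla 37. Carla has a majority (≥31).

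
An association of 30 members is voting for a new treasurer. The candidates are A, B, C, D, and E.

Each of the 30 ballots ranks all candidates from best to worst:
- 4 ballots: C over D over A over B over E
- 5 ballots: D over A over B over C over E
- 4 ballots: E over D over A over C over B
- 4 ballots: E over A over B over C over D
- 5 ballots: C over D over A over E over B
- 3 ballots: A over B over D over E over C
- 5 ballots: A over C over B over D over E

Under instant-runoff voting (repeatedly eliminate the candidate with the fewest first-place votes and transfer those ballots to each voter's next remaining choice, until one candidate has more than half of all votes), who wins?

A

Round 1: A 8, B 0, C 9, D 5, E 8. B eliminated.
Round 2: A 8, C 9, D 5, E 8. D eliminated.
Round 3: A 13, C 9, E 8. E eliminated.
Round 4: A 21, C 9. A has a majority (≥16).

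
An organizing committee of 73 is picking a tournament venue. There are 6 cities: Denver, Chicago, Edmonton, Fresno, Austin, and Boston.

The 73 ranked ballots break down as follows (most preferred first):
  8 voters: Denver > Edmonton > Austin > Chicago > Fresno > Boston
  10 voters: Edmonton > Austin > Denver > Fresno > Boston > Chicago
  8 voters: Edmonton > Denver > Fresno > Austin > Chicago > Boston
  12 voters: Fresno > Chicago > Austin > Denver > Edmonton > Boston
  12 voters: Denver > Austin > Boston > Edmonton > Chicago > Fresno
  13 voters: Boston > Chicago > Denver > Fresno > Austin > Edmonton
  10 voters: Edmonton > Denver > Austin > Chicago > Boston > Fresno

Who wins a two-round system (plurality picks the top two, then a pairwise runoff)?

Denver

Round 1 first-place votes: Denver 20, Chicago 0, Edmonton 28, Fresno 12, Austin 0, Boston 13. Edmonton and Denver advance.
Runoff: Edmonton is ranked above Denver on 28 ballots, Denver above Edmonton on 45.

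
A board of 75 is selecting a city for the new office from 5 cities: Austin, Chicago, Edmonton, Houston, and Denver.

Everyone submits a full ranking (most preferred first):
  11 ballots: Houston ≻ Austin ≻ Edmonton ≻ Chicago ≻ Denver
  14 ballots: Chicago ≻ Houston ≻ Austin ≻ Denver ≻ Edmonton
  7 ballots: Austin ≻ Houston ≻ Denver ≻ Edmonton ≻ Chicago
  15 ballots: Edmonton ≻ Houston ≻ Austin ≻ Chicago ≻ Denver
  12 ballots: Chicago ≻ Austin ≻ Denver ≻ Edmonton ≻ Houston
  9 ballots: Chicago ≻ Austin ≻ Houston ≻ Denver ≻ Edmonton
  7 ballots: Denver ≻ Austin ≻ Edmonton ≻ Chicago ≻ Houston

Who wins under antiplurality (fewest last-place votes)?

Last-place votes: Austin 0, Chicago 7, Edmonton 23, Houston 19, Denver 26.

Austin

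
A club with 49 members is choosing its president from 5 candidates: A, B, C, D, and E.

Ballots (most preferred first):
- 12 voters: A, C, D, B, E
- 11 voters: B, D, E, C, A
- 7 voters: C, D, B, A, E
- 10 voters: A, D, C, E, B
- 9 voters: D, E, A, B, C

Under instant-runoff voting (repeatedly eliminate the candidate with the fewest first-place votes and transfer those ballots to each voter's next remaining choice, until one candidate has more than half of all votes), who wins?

D

Round 1: A 22, B 11, C 7, D 9, E 0. E eliminated.
Round 2: A 22, B 11, C 7, D 9. C eliminated.
Round 3: A 22, B 11, D 16. B eliminated.
Round 4: A 22, D 27. D has a majority (≥25).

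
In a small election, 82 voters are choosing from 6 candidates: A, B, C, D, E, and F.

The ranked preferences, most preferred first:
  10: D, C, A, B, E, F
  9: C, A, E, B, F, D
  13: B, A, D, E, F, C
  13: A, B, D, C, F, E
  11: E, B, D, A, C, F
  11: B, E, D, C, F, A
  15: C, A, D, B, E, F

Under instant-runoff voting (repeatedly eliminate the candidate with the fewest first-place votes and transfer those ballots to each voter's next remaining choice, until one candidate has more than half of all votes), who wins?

Round 1: A 13, B 24, C 24, D 10, E 11, F 0. F eliminated.
Round 2: A 13, B 24, C 24, D 10, E 11. D eliminated.
Round 3: A 13, B 24, C 34, E 11. E eliminated.
Round 4: A 13, B 35, C 34. A eliminated.
Round 5: B 48, C 34. B has a majority (≥42).

B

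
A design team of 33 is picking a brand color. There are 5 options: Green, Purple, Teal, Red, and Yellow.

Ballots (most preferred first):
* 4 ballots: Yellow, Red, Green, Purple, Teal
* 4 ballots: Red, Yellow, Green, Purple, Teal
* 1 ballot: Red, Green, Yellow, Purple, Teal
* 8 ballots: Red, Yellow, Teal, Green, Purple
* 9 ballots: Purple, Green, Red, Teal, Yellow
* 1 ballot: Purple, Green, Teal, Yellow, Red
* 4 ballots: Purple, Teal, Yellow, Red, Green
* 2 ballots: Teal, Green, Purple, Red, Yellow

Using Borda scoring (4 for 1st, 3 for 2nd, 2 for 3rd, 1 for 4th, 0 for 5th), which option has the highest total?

Green: 4×2 + 4×2 + 1×3 + 8×1 + 9×3 + 1×3 + 4×0 + 2×3 = 63
Purple: 4×1 + 4×1 + 1×1 + 8×0 + 9×4 + 1×4 + 4×4 + 2×2 = 69
Teal: 4×0 + 4×0 + 1×0 + 8×2 + 9×1 + 1×2 + 4×3 + 2×4 = 47
Red: 4×3 + 4×4 + 1×4 + 8×4 + 9×2 + 1×0 + 4×1 + 2×1 = 88
Yellow: 4×4 + 4×3 + 1×2 + 8×3 + 9×0 + 1×1 + 4×2 + 2×0 = 63

Red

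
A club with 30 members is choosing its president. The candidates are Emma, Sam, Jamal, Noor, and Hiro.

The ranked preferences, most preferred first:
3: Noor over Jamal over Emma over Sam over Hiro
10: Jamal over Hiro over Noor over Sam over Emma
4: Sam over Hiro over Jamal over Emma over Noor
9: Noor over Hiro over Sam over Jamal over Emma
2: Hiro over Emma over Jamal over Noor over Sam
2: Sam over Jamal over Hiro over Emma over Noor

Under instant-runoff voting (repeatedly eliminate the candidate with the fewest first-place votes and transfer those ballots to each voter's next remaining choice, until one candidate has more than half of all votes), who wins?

Jamal

Round 1: Emma 0, Sam 6, Jamal 10, Noor 12, Hiro 2. Emma eliminated.
Round 2: Sam 6, Jamal 10, Noor 12, Hiro 2. Hiro eliminated.
Round 3: Sam 6, Jamal 12, Noor 12. Sam eliminated.
Round 4: Jamal 18, Noor 12. Jamal has a majority (≥16).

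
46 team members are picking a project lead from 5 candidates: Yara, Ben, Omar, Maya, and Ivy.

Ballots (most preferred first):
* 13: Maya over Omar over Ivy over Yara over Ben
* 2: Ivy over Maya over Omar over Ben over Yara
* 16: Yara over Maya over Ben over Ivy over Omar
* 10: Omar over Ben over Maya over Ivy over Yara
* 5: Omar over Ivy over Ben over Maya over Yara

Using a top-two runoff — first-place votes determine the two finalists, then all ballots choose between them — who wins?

Round 1 first-place votes: Yara 16, Ben 0, Omar 15, Maya 13, Ivy 2. Yara and Omar advance.
Runoff: Yara is ranked above Omar on 16 ballots, Omar above Yara on 30.

Omar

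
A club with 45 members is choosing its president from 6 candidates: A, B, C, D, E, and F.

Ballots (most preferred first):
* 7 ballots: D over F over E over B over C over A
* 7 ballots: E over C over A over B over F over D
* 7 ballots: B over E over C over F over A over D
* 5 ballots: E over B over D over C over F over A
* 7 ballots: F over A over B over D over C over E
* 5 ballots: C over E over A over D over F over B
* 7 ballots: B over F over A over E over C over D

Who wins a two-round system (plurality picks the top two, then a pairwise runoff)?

E

Round 1 first-place votes: A 0, B 14, C 5, D 7, E 12, F 7. B and E advance.
Runoff: B is ranked above E on 21 ballots, E above B on 24.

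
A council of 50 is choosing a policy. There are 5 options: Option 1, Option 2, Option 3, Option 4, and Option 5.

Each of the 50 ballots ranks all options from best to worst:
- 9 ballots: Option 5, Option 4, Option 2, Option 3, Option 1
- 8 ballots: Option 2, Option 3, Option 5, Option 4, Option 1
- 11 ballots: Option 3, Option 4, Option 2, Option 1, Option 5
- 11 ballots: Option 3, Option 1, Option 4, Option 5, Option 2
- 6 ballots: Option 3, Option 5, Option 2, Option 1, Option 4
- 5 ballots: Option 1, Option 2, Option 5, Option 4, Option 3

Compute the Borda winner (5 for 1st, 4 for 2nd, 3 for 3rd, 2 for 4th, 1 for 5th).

Option 3

Option 1: 9×1 + 8×1 + 11×2 + 11×4 + 6×2 + 5×5 = 120
Option 2: 9×3 + 8×5 + 11×3 + 11×1 + 6×3 + 5×4 = 149
Option 3: 9×2 + 8×4 + 11×5 + 11×5 + 6×5 + 5×1 = 195
Option 4: 9×4 + 8×2 + 11×4 + 11×3 + 6×1 + 5×2 = 145
Option 5: 9×5 + 8×3 + 11×1 + 11×2 + 6×4 + 5×3 = 141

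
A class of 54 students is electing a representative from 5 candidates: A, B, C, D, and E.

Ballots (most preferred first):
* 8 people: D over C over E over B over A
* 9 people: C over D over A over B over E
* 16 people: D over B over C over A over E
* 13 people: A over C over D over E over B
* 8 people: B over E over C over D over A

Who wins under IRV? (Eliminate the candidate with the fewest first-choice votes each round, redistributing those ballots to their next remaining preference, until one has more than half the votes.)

Round 1: A 13, B 8, C 9, D 24, E 0. E eliminated.
Round 2: A 13, B 8, C 9, D 24. B eliminated.
Round 3: A 13, C 17, D 24. A eliminated.
Round 4: C 30, D 24. C has a majority (≥28).

C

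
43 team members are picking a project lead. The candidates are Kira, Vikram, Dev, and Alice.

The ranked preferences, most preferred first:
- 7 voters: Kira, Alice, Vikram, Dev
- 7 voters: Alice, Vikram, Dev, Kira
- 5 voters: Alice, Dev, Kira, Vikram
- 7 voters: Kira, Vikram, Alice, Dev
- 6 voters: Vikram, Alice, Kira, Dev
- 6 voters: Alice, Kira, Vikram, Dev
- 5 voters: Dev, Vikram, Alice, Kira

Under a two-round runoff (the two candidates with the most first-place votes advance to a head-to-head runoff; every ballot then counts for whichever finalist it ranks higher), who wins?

Round 1 first-place votes: Kira 14, Vikram 6, Dev 5, Alice 18. Alice and Kira advance.
Runoff: Alice is ranked above Kira on 29 ballots, Kira above Alice on 14.

Alice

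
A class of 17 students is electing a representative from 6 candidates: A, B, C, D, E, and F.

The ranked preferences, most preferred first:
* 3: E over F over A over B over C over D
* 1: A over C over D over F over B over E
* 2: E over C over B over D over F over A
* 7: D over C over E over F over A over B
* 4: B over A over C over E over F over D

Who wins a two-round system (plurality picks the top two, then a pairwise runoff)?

Round 1 first-place votes: A 1, B 4, C 0, D 7, E 5, F 0. D and E advance.
Runoff: D is ranked above E on 8 ballots, E above D on 9.

E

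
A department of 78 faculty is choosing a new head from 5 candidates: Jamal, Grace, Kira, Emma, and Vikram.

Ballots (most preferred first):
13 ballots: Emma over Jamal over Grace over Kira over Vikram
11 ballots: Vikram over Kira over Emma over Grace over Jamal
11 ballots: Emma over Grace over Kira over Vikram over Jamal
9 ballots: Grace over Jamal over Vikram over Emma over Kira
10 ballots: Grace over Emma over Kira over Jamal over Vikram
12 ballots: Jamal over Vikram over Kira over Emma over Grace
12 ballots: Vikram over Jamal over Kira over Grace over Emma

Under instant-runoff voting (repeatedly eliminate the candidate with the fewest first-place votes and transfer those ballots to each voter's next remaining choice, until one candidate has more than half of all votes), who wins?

Vikram

Round 1: Jamal 12, Grace 19, Kira 0, Emma 24, Vikram 23. Kira eliminated.
Round 2: Jamal 12, Grace 19, Emma 24, Vikram 23. Jamal eliminated.
Round 3: Grace 19, Emma 24, Vikram 35. Grace eliminated.
Round 4: Emma 34, Vikram 44. Vikram has a majority (≥40).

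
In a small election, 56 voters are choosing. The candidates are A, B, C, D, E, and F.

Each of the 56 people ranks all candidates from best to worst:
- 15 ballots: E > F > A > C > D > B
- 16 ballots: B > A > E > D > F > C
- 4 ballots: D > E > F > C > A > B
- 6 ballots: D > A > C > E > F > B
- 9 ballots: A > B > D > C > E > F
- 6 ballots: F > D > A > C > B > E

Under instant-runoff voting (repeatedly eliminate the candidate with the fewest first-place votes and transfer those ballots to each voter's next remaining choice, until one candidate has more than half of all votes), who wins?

Round 1: A 9, B 16, C 0, D 10, E 15, F 6. C eliminated.
Round 2: A 9, B 16, D 10, E 15, F 6. F eliminated.
Round 3: A 9, B 16, D 16, E 15. A eliminated.
Round 4: B 25, D 16, E 15. E eliminated.
Round 5: B 25, D 31. D has a majority (≥29).

D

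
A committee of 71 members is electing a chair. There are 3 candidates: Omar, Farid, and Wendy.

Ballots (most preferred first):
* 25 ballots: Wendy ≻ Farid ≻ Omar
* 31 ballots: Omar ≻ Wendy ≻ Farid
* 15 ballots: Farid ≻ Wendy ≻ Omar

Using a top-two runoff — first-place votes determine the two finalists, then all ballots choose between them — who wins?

Wendy

Round 1 first-place votes: Omar 31, Farid 15, Wendy 25. Omar and Wendy advance.
Runoff: Omar is ranked above Wendy on 31 ballots, Wendy above Omar on 40.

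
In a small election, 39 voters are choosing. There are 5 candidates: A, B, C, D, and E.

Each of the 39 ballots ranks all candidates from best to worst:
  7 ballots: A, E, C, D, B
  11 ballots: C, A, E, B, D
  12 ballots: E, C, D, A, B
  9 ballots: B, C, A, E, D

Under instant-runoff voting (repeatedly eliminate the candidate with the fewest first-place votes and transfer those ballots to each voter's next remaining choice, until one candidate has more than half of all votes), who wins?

C

Round 1: A 7, B 9, C 11, D 0, E 12. D eliminated.
Round 2: A 7, B 9, C 11, E 12. A eliminated.
Round 3: B 9, C 11, E 19. B eliminated.
Round 4: C 20, E 19. C has a majority (≥20).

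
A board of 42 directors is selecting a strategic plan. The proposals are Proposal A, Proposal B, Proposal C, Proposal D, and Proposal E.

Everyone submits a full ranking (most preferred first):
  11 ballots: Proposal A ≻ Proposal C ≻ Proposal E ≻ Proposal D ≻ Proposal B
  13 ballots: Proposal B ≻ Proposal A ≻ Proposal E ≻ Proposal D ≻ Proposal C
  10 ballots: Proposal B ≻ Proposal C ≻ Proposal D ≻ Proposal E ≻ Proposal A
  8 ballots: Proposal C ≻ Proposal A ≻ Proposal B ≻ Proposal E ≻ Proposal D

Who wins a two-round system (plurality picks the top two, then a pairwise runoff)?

Proposal B

Round 1 first-place votes: Proposal A 11, Proposal B 23, Proposal C 8, Proposal D 0, Proposal E 0. Proposal B and Proposal A advance.
Runoff: Proposal B is ranked above Proposal A on 23 ballots, Proposal A above Proposal B on 19.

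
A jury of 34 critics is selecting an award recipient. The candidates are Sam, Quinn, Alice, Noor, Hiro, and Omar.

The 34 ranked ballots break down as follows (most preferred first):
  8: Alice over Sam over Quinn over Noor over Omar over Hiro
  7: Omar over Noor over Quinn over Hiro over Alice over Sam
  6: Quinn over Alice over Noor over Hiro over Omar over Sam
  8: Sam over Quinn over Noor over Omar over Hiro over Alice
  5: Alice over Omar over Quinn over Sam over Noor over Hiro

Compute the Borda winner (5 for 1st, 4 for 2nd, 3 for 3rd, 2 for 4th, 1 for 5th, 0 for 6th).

Quinn

Sam: 8×4 + 7×0 + 6×0 + 8×5 + 5×2 = 82
Quinn: 8×3 + 7×3 + 6×5 + 8×4 + 5×3 = 122
Alice: 8×5 + 7×1 + 6×4 + 8×0 + 5×5 = 96
Noor: 8×2 + 7×4 + 6×3 + 8×3 + 5×1 = 91
Hiro: 8×0 + 7×2 + 6×2 + 8×1 + 5×0 = 34
Omar: 8×1 + 7×5 + 6×1 + 8×2 + 5×4 = 85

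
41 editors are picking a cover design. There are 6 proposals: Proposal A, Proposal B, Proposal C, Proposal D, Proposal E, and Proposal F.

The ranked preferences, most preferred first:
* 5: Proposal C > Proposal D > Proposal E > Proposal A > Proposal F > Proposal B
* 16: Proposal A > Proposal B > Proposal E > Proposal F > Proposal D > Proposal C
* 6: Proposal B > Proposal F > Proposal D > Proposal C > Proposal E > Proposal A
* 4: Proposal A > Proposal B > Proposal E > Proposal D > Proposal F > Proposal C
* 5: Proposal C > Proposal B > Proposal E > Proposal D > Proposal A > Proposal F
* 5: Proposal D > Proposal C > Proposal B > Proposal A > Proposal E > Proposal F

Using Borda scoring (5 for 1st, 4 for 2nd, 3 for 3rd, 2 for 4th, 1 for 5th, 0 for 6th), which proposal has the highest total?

Proposal B

Proposal A: 5×2 + 16×5 + 6×0 + 4×5 + 5×1 + 5×2 = 125
Proposal B: 5×0 + 16×4 + 6×5 + 4×4 + 5×4 + 5×3 = 145
Proposal C: 5×5 + 16×0 + 6×2 + 4×0 + 5×5 + 5×4 = 82
Proposal D: 5×4 + 16×1 + 6×3 + 4×2 + 5×2 + 5×5 = 97
Proposal E: 5×3 + 16×3 + 6×1 + 4×3 + 5×3 + 5×1 = 101
Proposal F: 5×1 + 16×2 + 6×4 + 4×1 + 5×0 + 5×0 = 65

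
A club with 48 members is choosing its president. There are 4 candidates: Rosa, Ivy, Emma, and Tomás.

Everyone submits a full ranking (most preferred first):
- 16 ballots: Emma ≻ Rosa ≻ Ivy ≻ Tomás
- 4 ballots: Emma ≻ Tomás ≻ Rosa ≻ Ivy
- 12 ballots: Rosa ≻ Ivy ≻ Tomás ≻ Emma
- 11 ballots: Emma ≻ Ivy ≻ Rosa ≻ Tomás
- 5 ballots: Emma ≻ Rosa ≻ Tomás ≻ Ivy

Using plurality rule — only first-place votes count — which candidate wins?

First-place votes: Rosa 12, Ivy 0, Emma 36, Tomás 0.

Emma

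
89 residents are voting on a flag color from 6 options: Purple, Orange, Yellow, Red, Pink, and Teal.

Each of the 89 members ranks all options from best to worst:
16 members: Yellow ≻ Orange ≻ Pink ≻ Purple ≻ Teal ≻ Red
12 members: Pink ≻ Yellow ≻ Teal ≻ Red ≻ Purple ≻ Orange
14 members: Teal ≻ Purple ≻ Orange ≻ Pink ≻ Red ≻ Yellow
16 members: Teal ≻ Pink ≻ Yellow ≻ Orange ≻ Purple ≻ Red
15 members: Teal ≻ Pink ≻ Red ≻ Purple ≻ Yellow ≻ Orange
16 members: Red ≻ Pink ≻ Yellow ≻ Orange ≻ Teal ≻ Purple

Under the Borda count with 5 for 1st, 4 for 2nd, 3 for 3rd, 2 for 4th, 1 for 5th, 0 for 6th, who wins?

Pink

Purple: 16×2 + 12×1 + 14×4 + 16×1 + 15×2 + 16×0 = 146
Orange: 16×4 + 12×0 + 14×3 + 16×2 + 15×0 + 16×2 = 170
Yellow: 16×5 + 12×4 + 14×0 + 16×3 + 15×1 + 16×3 = 239
Red: 16×0 + 12×2 + 14×1 + 16×0 + 15×3 + 16×5 = 163
Pink: 16×3 + 12×5 + 14×2 + 16×4 + 15×4 + 16×4 = 324
Teal: 16×1 + 12×3 + 14×5 + 16×5 + 15×5 + 16×1 = 293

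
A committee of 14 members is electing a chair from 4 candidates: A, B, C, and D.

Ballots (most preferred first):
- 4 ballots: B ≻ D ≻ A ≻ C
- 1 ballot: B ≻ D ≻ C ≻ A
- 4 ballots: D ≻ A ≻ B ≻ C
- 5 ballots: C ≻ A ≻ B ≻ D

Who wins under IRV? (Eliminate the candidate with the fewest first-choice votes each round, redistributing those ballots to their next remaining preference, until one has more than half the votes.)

Round 1: A 0, B 5, C 5, D 4. A eliminated.
Round 2: B 5, C 5, D 4. D eliminated.
Round 3: B 9, C 5. B has a majority (≥8).

B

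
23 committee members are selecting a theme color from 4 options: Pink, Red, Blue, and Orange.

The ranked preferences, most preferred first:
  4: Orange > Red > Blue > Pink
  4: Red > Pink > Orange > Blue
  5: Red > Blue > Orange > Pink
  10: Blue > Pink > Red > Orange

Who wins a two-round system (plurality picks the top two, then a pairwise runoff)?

Round 1 first-place votes: Pink 0, Red 9, Blue 10, Orange 4. Blue and Red advance.
Runoff: Blue is ranked above Red on 10 ballots, Red above Blue on 13.

Red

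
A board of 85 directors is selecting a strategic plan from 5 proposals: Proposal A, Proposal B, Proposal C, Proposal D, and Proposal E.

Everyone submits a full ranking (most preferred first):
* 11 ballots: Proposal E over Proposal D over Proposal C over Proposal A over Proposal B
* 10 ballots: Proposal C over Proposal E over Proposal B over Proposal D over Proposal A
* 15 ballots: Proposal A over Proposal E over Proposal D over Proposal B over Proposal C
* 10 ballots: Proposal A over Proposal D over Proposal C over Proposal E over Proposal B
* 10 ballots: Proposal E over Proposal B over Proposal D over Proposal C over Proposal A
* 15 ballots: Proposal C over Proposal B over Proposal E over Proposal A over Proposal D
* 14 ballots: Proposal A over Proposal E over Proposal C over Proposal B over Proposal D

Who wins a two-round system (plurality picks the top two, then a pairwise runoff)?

Proposal C

Round 1 first-place votes: Proposal A 39, Proposal B 0, Proposal C 25, Proposal D 0, Proposal E 21. Proposal A and Proposal C advance.
Runoff: Proposal A is ranked above Proposal C on 39 ballots, Proposal C above Proposal A on 46.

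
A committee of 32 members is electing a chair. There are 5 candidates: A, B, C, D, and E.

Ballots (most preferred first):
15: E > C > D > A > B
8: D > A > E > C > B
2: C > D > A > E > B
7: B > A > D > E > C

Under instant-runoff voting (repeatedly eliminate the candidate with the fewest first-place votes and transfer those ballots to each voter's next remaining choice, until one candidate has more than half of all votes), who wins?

Round 1: A 0, B 7, C 2, D 8, E 15. A eliminated.
Round 2: B 7, C 2, D 8, E 15. C eliminated.
Round 3: B 7, D 10, E 15. B eliminated.
Round 4: D 17, E 15. D has a majority (≥17).

D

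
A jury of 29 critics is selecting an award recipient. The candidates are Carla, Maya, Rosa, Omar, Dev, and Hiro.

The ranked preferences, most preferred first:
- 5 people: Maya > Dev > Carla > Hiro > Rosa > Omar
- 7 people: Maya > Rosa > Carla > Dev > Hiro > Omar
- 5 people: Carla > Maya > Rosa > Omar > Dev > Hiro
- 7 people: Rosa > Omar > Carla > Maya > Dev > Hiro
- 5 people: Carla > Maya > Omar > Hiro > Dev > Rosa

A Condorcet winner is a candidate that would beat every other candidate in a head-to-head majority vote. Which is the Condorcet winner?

Carla vs Maya: 17–12
Carla vs Rosa: 15–14
Carla vs Omar: 22–7
Carla vs Dev: 24–5
Carla vs Hiro: 29–0
Carla beats every other candidate.

Carla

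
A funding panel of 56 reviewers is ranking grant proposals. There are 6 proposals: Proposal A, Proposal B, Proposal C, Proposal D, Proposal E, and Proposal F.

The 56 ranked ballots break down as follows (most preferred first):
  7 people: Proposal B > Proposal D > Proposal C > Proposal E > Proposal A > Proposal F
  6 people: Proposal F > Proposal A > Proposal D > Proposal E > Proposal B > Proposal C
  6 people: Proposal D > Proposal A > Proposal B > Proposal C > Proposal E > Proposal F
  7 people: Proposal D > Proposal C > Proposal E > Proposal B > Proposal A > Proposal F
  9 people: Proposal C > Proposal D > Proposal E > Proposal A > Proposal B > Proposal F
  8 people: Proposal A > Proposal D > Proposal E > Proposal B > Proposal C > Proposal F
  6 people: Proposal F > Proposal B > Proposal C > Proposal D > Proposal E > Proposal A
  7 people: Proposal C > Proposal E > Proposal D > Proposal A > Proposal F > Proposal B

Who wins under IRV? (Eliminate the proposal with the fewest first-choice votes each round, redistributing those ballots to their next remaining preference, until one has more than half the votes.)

Round 1: Proposal A 8, Proposal B 7, Proposal C 16, Proposal D 13, Proposal E 0, Proposal F 12. Proposal E eliminated.
Round 2: Proposal A 8, Proposal B 7, Proposal C 16, Proposal D 13, Proposal F 12. Proposal B eliminated.
Round 3: Proposal A 8, Proposal C 16, Proposal D 20, Proposal F 12. Proposal A eliminated.
Round 4: Proposal C 16, Proposal D 28, Proposal F 12. Proposal F eliminated.
Round 5: Proposal C 22, Proposal D 34. Proposal D has a majority (≥29).

Proposal D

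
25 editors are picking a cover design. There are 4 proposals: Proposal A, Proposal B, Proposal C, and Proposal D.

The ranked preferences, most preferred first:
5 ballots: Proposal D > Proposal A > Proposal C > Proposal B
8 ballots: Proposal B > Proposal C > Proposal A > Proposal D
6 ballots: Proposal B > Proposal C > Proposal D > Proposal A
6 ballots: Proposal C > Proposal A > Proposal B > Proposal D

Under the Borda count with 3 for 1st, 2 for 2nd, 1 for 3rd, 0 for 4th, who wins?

Proposal C

Proposal A: 5×2 + 8×1 + 6×0 + 6×2 = 30
Proposal B: 5×0 + 8×3 + 6×3 + 6×1 = 48
Proposal C: 5×1 + 8×2 + 6×2 + 6×3 = 51
Proposal D: 5×3 + 8×0 + 6×1 + 6×0 = 21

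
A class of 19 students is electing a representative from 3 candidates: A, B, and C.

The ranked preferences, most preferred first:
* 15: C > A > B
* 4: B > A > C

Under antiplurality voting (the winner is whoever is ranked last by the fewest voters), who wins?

Last-place votes: A 0, B 15, C 4.

A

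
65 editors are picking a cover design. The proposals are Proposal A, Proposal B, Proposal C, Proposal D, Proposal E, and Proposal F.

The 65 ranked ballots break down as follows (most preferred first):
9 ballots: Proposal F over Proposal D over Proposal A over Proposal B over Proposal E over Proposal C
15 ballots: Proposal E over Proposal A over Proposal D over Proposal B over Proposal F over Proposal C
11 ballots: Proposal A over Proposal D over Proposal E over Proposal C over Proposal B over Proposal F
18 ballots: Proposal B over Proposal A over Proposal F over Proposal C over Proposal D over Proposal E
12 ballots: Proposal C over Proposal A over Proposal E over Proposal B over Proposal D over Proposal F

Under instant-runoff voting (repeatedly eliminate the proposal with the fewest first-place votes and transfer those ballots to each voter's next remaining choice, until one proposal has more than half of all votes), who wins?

Round 1: Proposal A 11, Proposal B 18, Proposal C 12, Proposal D 0, Proposal E 15, Proposal F 9. Proposal D eliminated.
Round 2: Proposal A 11, Proposal B 18, Proposal C 12, Proposal E 15, Proposal F 9. Proposal F eliminated.
Round 3: Proposal A 20, Proposal B 18, Proposal C 12, Proposal E 15. Proposal C eliminated.
Round 4: Proposal A 32, Proposal B 18, Proposal E 15. Proposal E eliminated.
Round 5: Proposal A 47, Proposal B 18. Proposal A has a majority (≥33).

Proposal A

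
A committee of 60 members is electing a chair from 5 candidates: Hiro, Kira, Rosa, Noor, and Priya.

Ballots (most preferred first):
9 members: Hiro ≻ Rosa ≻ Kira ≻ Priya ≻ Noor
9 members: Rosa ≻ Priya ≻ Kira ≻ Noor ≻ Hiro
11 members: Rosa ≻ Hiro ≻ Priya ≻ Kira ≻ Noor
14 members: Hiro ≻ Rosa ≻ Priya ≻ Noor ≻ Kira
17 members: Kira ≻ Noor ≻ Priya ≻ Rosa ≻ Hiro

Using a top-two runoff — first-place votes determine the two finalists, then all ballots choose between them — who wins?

Rosa

Round 1 first-place votes: Hiro 23, Kira 17, Rosa 20, Noor 0, Priya 0. Hiro and Rosa advance.
Runoff: Hiro is ranked above Rosa on 23 ballots, Rosa above Hiro on 37.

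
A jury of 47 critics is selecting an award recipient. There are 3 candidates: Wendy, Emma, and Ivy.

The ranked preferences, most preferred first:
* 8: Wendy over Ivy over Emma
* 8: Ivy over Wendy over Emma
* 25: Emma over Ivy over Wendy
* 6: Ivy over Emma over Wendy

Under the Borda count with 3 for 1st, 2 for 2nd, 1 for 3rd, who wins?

Wendy: 8×3 + 8×2 + 25×1 + 6×1 = 71
Emma: 8×1 + 8×1 + 25×3 + 6×2 = 103
Ivy: 8×2 + 8×3 + 25×2 + 6×3 = 108

Ivy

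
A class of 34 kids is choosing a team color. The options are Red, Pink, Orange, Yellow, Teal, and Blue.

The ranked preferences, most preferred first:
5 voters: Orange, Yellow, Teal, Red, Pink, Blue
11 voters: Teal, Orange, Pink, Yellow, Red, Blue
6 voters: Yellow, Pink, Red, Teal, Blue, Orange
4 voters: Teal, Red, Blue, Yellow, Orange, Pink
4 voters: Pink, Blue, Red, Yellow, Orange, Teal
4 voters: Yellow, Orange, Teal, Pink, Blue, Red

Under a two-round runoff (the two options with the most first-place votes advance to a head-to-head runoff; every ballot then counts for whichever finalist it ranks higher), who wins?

Yellow

Round 1 first-place votes: Red 0, Pink 4, Orange 5, Yellow 10, Teal 15, Blue 0. Teal and Yellow advance.
Runoff: Teal is ranked above Yellow on 15 ballots, Yellow above Teal on 19.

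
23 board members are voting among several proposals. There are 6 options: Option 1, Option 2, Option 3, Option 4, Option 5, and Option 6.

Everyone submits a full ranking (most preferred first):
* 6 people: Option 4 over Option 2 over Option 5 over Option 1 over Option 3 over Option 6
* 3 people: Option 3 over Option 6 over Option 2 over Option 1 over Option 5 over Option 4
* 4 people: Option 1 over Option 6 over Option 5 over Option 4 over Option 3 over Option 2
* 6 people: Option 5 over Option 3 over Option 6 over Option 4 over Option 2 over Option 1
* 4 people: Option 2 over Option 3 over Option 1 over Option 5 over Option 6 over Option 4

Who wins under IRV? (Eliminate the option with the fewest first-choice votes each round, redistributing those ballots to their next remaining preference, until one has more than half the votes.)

Round 1: Option 1 4, Option 2 4, Option 3 3, Option 4 6, Option 5 6, Option 6 0. Option 6 eliminated.
Round 2: Option 1 4, Option 2 4, Option 3 3, Option 4 6, Option 5 6. Option 3 eliminated.
Round 3: Option 1 4, Option 2 7, Option 4 6, Option 5 6. Option 1 eliminated.
Round 4: Option 2 7, Option 4 6, Option 5 10. Option 4 eliminated.
Round 5: Option 2 13, Option 5 10. Option 2 has a majority (≥12).

Option 2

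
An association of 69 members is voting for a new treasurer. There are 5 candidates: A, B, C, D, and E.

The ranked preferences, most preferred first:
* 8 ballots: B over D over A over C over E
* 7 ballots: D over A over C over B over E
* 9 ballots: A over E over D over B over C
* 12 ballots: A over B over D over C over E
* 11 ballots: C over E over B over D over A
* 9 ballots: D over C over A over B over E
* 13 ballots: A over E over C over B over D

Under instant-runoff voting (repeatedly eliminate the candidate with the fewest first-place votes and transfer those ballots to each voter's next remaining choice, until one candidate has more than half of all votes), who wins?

D

Round 1: A 34, B 8, C 11, D 16, E 0. E eliminated.
Round 2: A 34, B 8, C 11, D 16. B eliminated.
Round 3: A 34, C 11, D 24. C eliminated.
Round 4: A 34, D 35. D has a majority (≥35).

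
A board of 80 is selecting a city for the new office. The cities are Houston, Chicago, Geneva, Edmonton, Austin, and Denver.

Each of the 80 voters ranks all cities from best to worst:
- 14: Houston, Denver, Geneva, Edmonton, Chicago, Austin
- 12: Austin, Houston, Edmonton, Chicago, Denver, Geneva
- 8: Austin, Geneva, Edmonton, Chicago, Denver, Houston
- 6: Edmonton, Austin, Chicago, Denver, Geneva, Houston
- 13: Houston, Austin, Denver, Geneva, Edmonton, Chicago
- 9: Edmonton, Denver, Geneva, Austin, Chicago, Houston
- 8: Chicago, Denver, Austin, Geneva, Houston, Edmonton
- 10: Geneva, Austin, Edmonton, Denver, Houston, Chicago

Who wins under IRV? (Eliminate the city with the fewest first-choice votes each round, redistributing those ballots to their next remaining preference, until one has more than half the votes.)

Round 1: Houston 27, Chicago 8, Geneva 10, Edmonton 15, Austin 20, Denver 0. Denver eliminated.
Round 2: Houston 27, Chicago 8, Geneva 10, Edmonton 15, Austin 20. Chicago eliminated.
Round 3: Houston 27, Geneva 10, Edmonton 15, Austin 28. Geneva eliminated.
Round 4: Houston 27, Edmonton 15, Austin 38. Edmonton eliminated.
Round 5: Houston 27, Austin 53. Austin has a majority (≥41).

Austin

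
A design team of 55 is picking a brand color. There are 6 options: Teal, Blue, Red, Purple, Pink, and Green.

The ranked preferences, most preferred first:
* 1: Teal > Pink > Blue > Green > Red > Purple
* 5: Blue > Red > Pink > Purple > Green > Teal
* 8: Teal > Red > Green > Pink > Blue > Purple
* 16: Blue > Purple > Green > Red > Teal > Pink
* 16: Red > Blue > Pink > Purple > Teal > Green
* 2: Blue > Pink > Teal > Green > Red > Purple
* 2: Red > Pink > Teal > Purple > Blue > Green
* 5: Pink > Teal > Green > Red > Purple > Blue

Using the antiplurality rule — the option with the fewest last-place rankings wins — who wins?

Last-place votes: Teal 5, Blue 5, Red 0, Purple 11, Pink 16, Green 18.

Red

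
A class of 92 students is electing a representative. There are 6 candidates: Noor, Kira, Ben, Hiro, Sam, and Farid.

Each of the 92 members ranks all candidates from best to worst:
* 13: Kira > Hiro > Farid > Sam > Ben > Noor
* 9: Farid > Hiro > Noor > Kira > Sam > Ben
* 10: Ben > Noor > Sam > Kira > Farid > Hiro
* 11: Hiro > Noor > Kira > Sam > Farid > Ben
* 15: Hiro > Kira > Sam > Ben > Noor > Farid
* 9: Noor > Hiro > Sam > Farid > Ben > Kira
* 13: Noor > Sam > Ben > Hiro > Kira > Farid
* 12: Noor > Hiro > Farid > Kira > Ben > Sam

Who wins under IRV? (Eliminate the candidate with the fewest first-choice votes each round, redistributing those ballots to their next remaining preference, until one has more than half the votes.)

Round 1: Noor 34, Kira 13, Ben 10, Hiro 26, Sam 0, Farid 9. Sam eliminated.
Round 2: Noor 34, Kira 13, Ben 10, Hiro 26, Farid 9. Farid eliminated.
Round 3: Noor 34, Kira 13, Ben 10, Hiro 35. Ben eliminated.
Round 4: Noor 44, Kira 13, Hiro 35. Kira eliminated.
Round 5: Noor 44, Hiro 48. Hiro has a majority (≥47).

Hiro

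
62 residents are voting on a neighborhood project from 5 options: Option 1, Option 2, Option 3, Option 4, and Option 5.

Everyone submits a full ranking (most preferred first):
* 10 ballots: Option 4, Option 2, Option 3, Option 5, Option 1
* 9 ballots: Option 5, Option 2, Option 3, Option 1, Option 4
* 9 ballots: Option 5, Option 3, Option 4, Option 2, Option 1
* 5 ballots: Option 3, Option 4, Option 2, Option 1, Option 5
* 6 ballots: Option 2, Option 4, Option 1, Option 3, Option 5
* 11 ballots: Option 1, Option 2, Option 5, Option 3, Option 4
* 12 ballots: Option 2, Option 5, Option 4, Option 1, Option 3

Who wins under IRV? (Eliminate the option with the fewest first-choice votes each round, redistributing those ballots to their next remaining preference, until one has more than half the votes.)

Round 1: Option 1 11, Option 2 18, Option 3 5, Option 4 10, Option 5 18. Option 3 eliminated.
Round 2: Option 1 11, Option 2 18, Option 4 15, Option 5 18. Option 1 eliminated.
Round 3: Option 2 29, Option 4 15, Option 5 18. Option 4 eliminated.
Round 4: Option 2 44, Option 5 18. Option 2 has a majority (≥32).

Option 2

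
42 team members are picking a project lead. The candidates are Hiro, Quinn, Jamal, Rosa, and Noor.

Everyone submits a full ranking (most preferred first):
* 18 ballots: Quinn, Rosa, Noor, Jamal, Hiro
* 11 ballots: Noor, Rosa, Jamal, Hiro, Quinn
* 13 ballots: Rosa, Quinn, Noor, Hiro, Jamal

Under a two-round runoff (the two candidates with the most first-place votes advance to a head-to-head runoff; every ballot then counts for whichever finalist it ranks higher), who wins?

Round 1 first-place votes: Hiro 0, Quinn 18, Jamal 0, Rosa 13, Noor 11. Quinn and Rosa advance.
Runoff: Quinn is ranked above Rosa on 18 ballots, Rosa above Quinn on 24.

Rosa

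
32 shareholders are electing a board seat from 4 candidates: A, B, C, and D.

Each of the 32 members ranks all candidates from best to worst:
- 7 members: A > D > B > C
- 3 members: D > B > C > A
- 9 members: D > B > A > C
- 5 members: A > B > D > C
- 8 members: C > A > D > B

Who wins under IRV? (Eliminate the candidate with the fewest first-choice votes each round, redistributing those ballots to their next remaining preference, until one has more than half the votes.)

A

Round 1: A 12, B 0, C 8, D 12. B eliminated.
Round 2: A 12, C 8, D 12. C eliminated.
Round 3: A 20, D 12. A has a majority (≥17).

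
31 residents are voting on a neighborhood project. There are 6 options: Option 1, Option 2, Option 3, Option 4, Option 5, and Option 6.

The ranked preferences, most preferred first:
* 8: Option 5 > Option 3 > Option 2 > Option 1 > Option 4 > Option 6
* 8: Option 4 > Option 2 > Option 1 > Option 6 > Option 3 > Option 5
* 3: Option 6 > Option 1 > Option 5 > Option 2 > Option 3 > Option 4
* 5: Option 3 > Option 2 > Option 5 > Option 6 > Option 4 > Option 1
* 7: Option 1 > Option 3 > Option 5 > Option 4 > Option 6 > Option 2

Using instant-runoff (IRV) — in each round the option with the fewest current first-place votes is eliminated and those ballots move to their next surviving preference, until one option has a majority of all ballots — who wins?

Option 1

Round 1: Option 1 7, Option 2 0, Option 3 5, Option 4 8, Option 5 8, Option 6 3. Option 2 eliminated.
Round 2: Option 1 7, Option 3 5, Option 4 8, Option 5 8, Option 6 3. Option 6 eliminated.
Round 3: Option 1 10, Option 3 5, Option 4 8, Option 5 8. Option 3 eliminated.
Round 4: Option 1 10, Option 4 8, Option 5 13. Option 4 eliminated.
Round 5: Option 1 18, Option 5 13. Option 1 has a majority (≥16).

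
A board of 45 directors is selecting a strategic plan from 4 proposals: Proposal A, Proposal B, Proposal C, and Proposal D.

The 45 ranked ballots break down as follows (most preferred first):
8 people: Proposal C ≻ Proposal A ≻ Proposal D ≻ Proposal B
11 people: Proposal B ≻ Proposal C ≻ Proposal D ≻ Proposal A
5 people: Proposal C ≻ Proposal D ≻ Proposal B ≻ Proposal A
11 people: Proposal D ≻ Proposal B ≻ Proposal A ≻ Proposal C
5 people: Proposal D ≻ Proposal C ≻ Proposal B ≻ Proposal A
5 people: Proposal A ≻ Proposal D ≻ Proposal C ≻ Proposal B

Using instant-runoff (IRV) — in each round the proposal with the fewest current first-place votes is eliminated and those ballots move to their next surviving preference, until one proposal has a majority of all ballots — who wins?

Round 1: Proposal A 5, Proposal B 11, Proposal C 13, Proposal D 16. Proposal A eliminated.
Round 2: Proposal B 11, Proposal C 13, Proposal D 21. Proposal B eliminated.
Round 3: Proposal C 24, Proposal D 21. Proposal C has a majority (≥23).

Proposal C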